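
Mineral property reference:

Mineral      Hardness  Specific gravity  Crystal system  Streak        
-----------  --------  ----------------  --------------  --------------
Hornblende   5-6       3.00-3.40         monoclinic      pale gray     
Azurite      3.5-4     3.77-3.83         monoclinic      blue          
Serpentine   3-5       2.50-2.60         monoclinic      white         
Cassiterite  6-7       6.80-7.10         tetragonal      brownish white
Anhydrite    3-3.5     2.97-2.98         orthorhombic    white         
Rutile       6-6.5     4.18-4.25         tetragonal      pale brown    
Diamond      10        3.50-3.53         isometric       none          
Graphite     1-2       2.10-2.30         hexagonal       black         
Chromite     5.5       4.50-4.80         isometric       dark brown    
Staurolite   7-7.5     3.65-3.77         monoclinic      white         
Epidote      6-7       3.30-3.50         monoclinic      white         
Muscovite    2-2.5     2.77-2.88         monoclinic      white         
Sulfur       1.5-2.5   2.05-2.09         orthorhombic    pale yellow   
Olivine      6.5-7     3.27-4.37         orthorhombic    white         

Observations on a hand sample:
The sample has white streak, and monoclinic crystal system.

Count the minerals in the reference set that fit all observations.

4

White streak: leaves Serpentine, Anhydrite, Staurolite, Epidote, Muscovite, Olivine.
Monoclinic crystal system eliminates Anhydrite, Olivine.
The minerals that satisfy all observations are Epidote, Muscovite, Serpentine, Staurolite.
That is 4 minerals.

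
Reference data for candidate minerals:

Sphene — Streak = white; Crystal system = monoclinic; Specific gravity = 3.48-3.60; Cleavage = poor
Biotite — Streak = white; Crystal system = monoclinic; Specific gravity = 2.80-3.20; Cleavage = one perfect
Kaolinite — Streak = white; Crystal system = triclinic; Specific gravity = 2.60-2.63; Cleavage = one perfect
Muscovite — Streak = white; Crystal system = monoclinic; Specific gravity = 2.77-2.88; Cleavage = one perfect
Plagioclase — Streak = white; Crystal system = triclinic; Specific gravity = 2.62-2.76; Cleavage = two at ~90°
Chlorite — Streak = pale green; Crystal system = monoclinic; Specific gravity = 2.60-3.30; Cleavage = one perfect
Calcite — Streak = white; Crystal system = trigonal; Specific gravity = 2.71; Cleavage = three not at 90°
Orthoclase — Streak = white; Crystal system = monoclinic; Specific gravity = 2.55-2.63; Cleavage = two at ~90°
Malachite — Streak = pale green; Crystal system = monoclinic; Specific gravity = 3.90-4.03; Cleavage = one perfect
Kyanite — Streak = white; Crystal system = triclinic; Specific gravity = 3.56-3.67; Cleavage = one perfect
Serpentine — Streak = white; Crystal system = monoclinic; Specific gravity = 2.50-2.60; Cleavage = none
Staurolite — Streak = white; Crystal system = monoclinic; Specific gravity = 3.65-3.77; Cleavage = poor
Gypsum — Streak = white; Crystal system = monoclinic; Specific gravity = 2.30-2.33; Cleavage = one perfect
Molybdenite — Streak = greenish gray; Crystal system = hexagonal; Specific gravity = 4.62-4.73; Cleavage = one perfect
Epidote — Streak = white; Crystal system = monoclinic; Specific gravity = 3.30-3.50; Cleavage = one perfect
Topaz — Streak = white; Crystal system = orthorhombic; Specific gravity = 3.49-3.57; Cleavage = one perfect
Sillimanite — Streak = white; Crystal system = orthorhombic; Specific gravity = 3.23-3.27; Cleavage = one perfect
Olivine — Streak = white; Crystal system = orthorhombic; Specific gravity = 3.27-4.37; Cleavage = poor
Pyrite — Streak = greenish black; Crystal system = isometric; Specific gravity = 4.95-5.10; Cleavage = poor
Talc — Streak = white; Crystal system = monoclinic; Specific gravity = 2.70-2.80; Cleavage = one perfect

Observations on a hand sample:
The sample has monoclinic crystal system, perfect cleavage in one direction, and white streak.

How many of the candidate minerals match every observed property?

Monoclinic crystal system — only Sphene, Biotite, Muscovite, Chlorite, Orthoclase, Malachite, Serpentine, Staurolite, Gypsum, Epidote, Talc remain.
Perfect cleavage in one direction excludes Sphene, Orthoclase, Serpentine, Staurolite.
White streak is inconsistent with Chlorite, Malachite.
Remaining candidates: Biotite, Epidote, Gypsum, Muscovite, Talc.
That is 5 minerals.

5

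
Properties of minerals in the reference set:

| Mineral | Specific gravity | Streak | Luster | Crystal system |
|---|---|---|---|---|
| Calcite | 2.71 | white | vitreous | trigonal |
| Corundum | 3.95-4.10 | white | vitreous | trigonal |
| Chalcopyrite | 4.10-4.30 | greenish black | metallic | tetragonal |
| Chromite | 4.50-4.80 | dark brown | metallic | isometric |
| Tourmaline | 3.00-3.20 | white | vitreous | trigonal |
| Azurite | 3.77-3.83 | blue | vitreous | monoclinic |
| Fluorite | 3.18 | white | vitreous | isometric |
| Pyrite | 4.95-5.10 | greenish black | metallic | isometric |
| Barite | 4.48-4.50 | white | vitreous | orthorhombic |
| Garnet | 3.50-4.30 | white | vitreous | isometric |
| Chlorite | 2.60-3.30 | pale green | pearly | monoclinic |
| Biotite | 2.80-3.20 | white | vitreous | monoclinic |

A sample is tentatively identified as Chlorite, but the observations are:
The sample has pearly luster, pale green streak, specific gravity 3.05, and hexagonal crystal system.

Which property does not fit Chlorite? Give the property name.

Pearly luster: Chlorite has pearly luster — within range.
Pale green streak: Chlorite has pale green streak — within range.
Specific gravity 3.05: Chlorite has SG 2.60-3.30 — within range.
Hexagonal crystal system: Chlorite has monoclinic system — does not match.
Only the crystal system is inconsistent.

crystal system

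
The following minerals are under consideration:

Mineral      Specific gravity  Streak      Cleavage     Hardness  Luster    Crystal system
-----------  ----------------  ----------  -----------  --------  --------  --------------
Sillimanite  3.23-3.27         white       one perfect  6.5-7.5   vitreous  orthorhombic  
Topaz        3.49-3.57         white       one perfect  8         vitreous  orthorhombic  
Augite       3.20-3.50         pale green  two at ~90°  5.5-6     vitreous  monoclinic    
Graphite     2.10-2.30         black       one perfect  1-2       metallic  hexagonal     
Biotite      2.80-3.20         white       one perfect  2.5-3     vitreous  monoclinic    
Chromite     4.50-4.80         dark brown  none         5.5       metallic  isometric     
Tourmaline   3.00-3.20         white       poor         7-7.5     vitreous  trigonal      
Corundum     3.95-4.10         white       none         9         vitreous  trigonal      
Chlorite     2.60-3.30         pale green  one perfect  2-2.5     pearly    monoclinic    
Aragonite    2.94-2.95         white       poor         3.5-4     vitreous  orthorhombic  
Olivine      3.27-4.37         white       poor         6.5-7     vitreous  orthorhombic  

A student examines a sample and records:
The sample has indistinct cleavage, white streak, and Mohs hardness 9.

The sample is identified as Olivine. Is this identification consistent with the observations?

No

Indistinct cleavage — consistent with Olivine (cleavage poor).
White streak — consistent with Olivine (white streak).
Mohs hardness 9 — Olivine has hardness 6.5-7; inconsistent.
Olivine is excluded by the hardness.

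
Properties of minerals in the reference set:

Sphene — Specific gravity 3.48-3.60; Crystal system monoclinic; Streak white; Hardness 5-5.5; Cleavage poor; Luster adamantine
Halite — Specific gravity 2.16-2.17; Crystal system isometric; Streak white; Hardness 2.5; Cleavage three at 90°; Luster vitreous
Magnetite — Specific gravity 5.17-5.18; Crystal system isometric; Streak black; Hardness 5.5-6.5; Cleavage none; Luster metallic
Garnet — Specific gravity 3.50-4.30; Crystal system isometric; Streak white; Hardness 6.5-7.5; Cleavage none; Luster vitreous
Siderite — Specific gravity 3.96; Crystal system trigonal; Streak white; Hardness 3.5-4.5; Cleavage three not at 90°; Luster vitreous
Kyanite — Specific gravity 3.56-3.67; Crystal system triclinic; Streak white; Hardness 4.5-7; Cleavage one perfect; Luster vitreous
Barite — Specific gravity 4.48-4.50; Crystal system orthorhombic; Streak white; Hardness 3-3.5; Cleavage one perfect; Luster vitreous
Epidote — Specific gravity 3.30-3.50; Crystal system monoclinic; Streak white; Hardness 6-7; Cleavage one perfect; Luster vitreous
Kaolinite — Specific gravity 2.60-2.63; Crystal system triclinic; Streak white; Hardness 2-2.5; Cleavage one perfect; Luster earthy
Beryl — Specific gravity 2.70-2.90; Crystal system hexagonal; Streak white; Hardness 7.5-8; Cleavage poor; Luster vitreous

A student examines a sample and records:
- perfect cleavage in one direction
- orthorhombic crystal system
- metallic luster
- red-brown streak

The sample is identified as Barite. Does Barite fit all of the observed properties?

Inconsistent

Perfect cleavage in one direction — consistent with Barite (cleavage one perfect).
Orthorhombic crystal system — consistent with Barite (orthorhombic system).
Metallic luster — Barite has vitreous luster; inconsistent.
Red-brown streak — Barite has white streak; inconsistent.
2 of the observed properties are inconsistent with Barite.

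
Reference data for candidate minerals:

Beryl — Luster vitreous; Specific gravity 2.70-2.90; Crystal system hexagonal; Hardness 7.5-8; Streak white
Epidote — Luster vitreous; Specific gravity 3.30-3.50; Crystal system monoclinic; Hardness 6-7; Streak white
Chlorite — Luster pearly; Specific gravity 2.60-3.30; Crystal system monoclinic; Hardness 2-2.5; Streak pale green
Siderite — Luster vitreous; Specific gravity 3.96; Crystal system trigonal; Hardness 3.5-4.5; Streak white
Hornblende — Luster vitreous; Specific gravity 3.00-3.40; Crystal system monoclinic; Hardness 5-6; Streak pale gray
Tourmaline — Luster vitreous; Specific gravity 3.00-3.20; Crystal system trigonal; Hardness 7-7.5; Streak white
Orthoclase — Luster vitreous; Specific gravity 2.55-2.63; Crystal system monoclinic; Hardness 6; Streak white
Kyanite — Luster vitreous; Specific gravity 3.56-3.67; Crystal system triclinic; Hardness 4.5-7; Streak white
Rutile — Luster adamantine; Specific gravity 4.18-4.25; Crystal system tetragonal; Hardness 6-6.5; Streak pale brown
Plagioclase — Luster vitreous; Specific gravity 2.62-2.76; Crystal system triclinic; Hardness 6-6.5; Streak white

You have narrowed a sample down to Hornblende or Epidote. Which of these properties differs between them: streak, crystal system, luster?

streak

Streak: Hornblende pale gray, Epidote white — different.
Crystal system: both monoclinic — shared.
Luster: both vitreous — shared.
Of the listed properties, streak is the one that separates them.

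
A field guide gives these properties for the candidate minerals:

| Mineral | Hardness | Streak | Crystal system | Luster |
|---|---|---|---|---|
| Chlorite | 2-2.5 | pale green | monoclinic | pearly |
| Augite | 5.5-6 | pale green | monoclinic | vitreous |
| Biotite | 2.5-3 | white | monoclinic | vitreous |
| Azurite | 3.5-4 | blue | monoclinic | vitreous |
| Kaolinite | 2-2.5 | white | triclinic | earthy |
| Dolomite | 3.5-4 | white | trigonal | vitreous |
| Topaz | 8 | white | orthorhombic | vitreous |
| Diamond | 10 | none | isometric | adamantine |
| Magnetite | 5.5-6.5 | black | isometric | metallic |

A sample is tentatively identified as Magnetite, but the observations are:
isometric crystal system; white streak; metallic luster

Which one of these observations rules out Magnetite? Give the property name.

Isometric crystal system: Magnetite has isometric system — matches.
White streak: Magnetite has black streak — outside the reference range.
Metallic luster: Magnetite has metallic luster — matches.
Everything matches except the streak.

streak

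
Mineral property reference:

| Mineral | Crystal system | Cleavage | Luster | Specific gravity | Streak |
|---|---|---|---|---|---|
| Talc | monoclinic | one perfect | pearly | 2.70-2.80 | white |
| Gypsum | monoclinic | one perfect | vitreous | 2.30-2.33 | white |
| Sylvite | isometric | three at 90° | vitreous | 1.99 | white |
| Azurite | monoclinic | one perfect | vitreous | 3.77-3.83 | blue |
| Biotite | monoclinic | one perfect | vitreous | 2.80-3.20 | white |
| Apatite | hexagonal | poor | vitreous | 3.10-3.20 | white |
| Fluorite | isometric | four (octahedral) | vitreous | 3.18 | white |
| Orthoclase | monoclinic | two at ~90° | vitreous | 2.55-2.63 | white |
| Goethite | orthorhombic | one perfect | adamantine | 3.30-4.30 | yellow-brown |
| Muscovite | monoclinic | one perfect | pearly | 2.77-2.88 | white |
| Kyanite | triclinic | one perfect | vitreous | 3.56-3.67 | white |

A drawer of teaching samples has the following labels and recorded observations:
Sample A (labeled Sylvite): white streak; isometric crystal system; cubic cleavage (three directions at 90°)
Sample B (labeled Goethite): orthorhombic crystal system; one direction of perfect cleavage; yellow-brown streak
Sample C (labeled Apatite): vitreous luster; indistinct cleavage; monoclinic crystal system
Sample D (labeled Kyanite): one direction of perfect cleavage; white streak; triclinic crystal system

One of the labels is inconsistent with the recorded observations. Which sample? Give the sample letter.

C

Sample A: nothing contradicts Sylvite.
Sample B: nothing contradicts Goethite.
Sample C: monoclinic crystal system is outside the reference for Apatite (hexagonal system) — mislabeled.
Sample D: nothing contradicts Kyanite.
The mislabeled specimen is C.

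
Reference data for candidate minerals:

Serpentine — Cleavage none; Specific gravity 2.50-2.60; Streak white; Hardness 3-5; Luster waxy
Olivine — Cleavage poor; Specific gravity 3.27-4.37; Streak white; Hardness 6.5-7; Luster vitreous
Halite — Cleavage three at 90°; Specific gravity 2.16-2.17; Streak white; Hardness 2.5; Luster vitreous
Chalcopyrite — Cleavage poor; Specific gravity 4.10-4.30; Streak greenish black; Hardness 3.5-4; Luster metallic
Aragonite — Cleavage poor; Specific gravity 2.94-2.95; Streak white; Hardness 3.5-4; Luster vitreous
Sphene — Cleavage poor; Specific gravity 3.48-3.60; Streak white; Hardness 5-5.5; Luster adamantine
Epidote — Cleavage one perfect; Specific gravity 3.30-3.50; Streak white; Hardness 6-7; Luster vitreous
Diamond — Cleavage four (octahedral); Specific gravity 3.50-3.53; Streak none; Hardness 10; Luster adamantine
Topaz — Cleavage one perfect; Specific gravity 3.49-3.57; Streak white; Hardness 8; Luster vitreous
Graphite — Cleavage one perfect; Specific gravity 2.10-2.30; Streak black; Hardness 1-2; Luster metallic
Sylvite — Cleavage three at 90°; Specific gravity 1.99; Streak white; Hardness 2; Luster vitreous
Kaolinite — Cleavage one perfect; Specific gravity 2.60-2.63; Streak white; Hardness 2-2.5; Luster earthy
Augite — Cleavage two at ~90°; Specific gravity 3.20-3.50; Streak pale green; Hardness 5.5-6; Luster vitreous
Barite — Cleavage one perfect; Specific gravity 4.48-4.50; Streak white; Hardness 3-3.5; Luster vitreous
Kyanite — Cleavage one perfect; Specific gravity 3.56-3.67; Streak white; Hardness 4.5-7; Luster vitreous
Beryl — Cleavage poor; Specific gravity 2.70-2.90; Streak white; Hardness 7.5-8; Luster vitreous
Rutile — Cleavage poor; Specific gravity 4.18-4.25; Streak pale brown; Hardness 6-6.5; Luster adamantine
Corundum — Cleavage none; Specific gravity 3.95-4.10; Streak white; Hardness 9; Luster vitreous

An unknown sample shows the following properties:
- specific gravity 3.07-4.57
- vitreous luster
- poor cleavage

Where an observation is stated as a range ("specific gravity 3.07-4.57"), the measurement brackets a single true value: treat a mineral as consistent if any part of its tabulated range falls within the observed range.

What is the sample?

Olivine

Specific gravity 3.07-4.57: narrows the field to Olivine, Chalcopyrite, Sphene, Epidote, Diamond, Topaz, Augite, Barite, Kyanite, Rutile, Corundum.
Vitreous luster excludes Chalcopyrite, Sphene, Diamond, Rutile.
Poor cleavage: narrows the field to Olivine.
The only mineral consistent with every observation is Olivine.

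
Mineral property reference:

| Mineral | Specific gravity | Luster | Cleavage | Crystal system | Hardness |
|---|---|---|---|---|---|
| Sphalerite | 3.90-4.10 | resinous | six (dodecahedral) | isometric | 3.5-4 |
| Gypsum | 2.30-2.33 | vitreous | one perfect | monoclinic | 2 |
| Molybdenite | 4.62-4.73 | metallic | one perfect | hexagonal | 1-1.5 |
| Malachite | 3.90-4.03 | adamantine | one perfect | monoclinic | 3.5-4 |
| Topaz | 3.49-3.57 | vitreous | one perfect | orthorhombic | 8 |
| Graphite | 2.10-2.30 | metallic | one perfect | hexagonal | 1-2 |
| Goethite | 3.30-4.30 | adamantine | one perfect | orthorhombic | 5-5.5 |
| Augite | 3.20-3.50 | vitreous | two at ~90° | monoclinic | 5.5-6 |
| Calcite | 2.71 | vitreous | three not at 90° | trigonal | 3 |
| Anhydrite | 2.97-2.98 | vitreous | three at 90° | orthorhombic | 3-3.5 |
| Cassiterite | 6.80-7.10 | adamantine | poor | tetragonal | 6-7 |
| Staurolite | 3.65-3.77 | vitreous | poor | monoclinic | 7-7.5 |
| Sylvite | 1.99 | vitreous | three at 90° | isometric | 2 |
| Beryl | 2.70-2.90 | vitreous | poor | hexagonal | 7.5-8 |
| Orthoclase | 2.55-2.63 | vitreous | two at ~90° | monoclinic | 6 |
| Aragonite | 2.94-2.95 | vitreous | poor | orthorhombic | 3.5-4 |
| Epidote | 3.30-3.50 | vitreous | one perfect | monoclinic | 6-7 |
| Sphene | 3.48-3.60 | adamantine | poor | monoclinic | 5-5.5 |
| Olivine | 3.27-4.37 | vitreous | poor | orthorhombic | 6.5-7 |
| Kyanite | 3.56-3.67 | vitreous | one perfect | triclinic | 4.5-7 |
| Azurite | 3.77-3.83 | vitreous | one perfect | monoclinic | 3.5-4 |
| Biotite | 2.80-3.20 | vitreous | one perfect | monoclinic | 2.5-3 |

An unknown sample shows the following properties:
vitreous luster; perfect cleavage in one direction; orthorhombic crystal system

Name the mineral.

Topaz

Vitreous luster — Gypsum, Topaz, Augite, Calcite, Anhydrite, Staurolite, Sylvite, Beryl, Orthoclase, Aragonite, Epidote, Olivine, Kyanite, Azurite, Biotite remain.
Perfect cleavage in one direction — only Gypsum, Topaz, Epidote, Kyanite, Azurite, Biotite remain.
Orthorhombic crystal system — narrows the field to Topaz.
Topaz is the sole remaining match.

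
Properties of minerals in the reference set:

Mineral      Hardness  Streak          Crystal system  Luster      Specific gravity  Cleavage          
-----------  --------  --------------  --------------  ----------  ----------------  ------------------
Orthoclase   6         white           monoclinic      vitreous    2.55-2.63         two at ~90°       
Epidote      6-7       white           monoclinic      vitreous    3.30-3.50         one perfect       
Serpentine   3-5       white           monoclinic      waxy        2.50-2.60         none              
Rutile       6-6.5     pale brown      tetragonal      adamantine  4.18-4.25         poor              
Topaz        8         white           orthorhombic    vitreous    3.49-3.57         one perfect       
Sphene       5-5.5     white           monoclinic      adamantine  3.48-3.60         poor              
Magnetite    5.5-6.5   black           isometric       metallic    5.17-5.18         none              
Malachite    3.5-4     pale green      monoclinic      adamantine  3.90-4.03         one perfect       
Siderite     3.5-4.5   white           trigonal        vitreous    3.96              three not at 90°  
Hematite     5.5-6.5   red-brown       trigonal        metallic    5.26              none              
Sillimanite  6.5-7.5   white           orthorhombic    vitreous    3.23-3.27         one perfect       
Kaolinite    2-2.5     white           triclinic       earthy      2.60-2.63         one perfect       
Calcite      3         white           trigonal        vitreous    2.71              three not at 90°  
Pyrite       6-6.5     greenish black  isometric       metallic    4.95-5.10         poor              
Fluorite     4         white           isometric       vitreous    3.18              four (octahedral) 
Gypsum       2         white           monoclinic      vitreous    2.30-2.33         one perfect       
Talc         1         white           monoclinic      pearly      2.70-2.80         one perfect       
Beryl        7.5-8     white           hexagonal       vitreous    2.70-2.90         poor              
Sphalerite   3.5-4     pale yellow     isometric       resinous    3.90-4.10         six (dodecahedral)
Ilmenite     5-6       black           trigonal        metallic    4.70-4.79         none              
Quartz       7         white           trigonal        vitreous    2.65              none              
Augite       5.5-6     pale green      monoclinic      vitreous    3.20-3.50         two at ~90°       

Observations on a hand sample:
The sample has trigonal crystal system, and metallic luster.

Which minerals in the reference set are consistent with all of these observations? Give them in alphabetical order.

Hematite, Ilmenite

Trigonal crystal system — only Siderite, Hematite, Calcite, Ilmenite, Quartz remain.
Metallic luster — leaves Hematite, Ilmenite.
Consistent with every observation: Hematite, Ilmenite.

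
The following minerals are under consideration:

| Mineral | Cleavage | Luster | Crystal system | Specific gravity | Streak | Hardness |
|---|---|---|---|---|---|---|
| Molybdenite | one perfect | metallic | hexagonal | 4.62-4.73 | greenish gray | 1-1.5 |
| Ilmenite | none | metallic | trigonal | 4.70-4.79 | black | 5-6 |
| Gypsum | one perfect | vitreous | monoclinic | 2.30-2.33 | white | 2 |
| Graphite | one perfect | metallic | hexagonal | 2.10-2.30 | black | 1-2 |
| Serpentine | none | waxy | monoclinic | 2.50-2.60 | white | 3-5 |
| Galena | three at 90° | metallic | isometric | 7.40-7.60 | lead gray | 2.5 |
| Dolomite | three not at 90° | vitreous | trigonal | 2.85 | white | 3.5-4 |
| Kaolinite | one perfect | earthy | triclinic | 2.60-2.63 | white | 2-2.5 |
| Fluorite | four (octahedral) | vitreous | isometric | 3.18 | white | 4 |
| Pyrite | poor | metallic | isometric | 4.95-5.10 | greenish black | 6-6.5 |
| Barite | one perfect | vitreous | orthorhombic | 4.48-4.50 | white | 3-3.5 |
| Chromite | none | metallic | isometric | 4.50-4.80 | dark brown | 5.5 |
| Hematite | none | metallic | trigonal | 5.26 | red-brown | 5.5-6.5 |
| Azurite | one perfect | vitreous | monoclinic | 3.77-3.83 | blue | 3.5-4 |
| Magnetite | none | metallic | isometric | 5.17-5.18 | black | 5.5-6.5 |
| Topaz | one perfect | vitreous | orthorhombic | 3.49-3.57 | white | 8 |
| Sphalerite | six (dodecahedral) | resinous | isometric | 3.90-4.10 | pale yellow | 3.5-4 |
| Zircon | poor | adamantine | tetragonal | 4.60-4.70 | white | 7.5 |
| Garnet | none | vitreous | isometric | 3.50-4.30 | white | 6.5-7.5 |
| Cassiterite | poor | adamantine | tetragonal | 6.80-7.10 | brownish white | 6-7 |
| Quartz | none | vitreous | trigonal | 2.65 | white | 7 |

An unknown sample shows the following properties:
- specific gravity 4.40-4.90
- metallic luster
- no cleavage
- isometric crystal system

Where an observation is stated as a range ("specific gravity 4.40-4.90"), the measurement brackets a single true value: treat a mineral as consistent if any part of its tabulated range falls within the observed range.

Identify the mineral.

Chromite

Specific gravity 4.40-4.90: leaves Molybdenite, Ilmenite, Barite, Chromite, Zircon.
Metallic luster excludes Barite, Zircon.
No cleavage excludes Molybdenite.
Isometric crystal system is inconsistent with Ilmenite.
Only Chromite satisfies all observations.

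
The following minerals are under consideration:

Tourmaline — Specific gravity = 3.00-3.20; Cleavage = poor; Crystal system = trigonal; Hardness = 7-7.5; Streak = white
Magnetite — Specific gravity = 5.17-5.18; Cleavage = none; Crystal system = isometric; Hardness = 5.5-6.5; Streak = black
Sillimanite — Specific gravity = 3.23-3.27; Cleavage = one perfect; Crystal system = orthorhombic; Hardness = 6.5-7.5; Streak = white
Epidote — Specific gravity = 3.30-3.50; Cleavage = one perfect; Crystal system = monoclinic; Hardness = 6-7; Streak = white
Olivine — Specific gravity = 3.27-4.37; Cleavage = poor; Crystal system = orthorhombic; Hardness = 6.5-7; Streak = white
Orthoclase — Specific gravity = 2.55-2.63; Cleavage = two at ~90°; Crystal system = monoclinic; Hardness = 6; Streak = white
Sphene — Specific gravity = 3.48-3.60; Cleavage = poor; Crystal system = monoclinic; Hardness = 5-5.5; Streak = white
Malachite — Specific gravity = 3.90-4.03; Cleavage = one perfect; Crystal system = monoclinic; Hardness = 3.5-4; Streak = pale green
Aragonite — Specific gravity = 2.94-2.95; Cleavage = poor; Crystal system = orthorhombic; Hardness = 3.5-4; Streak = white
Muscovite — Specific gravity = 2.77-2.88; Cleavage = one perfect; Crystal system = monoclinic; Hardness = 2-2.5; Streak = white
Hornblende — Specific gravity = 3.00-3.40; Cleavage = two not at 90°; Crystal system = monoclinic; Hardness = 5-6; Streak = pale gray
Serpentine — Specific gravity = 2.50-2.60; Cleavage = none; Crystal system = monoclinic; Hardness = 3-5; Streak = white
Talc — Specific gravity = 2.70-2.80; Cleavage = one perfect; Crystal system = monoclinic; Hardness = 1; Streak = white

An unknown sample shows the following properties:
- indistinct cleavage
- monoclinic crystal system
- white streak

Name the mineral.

Sphene

Indistinct cleavage — leaves Tourmaline, Olivine, Sphene, Aragonite.
Monoclinic crystal system — only Sphene remains.
White streak — consistent with all remaining minerals.
Sphene is the sole remaining match.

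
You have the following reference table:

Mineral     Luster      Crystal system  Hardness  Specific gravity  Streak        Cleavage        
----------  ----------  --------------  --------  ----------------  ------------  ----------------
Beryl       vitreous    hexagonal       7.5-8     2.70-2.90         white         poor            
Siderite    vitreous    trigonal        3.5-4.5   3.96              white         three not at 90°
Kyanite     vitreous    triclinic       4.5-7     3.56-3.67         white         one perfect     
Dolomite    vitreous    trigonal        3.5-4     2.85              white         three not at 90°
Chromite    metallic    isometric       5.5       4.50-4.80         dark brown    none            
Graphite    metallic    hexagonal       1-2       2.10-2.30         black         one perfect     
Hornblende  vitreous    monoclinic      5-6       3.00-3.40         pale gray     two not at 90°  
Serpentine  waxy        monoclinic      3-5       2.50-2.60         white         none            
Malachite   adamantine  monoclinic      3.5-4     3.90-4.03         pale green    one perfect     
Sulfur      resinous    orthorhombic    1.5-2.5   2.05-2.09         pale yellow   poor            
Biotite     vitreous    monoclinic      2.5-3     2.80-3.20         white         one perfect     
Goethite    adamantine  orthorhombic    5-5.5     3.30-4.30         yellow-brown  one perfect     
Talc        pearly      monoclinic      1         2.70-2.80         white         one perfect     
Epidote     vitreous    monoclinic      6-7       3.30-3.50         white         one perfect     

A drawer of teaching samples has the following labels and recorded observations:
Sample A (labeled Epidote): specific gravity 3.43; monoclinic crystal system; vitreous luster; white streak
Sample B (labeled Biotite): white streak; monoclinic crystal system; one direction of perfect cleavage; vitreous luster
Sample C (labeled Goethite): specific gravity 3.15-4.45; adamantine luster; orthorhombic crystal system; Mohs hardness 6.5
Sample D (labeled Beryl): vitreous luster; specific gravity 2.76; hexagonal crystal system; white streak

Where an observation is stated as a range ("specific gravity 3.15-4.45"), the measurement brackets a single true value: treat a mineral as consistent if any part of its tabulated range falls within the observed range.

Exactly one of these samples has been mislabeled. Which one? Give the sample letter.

Sample A: all recorded properties match Epidote.
Sample B: all recorded properties match Biotite.
Sample C: Mohs hardness 6.5 is outside the reference for Goethite (hardness 5-5.5) — mislabeled.
Sample D: all recorded properties match Beryl.
The mislabeled specimen is C.

C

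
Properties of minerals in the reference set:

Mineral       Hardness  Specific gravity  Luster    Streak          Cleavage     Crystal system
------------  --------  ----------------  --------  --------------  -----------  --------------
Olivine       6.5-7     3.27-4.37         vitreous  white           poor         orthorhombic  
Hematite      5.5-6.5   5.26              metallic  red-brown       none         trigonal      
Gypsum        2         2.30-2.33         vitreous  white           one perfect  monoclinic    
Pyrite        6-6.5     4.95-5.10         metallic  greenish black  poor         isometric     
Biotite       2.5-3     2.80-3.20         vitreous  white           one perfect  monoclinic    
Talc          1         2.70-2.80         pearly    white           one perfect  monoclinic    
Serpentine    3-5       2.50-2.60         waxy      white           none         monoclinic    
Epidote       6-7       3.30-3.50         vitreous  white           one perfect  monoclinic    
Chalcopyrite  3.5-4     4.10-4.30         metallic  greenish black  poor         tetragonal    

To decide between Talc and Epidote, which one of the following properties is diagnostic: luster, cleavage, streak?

Luster: Talc pearly, Epidote vitreous — these differ.
Cleavage: both one perfect — identical.
Streak: both white — identical.
Luster is the diagnostic property here.

luster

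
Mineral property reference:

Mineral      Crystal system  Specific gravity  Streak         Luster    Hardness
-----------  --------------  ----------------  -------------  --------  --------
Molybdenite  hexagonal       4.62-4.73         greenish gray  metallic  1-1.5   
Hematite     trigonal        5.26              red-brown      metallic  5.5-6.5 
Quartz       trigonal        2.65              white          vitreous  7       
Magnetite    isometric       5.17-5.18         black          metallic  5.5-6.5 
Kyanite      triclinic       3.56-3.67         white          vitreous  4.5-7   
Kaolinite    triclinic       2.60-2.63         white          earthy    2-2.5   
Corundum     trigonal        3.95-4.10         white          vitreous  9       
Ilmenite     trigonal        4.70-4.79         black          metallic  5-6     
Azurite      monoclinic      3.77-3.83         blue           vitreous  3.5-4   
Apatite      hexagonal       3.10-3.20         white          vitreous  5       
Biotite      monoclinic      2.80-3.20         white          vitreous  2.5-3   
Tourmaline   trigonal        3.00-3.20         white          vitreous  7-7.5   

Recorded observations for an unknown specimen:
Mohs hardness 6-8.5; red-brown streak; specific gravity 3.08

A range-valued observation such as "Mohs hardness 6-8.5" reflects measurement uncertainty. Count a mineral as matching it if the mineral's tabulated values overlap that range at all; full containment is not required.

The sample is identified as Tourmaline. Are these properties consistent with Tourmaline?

No

Mohs hardness 6-8.5 — consistent with Tourmaline (hardness 7-7.5).
Red-brown streak — Tourmaline has white streak; which does not match.
Specific gravity 3.08 — consistent with Tourmaline (SG 3.00-3.20).
Tourmaline is excluded by the streak.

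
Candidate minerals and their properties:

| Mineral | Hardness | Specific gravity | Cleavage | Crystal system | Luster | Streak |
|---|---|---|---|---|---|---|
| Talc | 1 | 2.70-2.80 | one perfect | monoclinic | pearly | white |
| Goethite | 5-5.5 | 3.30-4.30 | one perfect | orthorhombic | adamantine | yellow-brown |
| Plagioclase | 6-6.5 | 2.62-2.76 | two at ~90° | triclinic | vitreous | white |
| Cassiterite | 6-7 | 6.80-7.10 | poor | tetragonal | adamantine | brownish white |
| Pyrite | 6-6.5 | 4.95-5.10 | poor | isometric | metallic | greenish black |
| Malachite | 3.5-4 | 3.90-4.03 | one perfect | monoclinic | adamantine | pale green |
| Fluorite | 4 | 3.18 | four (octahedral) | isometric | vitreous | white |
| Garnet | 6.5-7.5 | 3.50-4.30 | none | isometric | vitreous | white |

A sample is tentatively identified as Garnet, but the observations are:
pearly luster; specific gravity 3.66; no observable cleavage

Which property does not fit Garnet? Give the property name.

Pearly luster: Garnet has vitreous luster — inconsistent.
Specific gravity 3.66: Garnet has SG 3.50-4.30 — agrees.
No observable cleavage: Garnet has cleavage none — agrees.
The luster is the one property that does not fit.

luster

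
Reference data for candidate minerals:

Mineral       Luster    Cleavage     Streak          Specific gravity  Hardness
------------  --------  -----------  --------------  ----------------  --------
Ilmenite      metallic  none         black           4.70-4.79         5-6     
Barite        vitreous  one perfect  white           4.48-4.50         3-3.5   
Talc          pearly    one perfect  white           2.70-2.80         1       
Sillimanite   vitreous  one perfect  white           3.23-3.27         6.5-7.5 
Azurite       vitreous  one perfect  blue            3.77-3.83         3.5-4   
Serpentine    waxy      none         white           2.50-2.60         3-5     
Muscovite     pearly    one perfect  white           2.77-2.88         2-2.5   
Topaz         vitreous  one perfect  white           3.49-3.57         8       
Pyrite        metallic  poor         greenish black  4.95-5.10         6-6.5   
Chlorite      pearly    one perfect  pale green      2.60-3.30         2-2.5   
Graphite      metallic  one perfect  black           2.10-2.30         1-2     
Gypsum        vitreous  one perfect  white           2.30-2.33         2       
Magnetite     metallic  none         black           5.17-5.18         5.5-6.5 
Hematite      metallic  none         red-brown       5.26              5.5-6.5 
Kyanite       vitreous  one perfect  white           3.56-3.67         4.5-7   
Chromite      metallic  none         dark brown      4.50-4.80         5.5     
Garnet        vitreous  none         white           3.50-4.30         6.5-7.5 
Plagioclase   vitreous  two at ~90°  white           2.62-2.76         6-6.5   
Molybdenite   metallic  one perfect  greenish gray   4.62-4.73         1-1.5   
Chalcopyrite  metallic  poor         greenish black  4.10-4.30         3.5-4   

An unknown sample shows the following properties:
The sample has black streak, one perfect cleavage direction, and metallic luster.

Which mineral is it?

Black streak: narrows the field to Ilmenite, Graphite, Magnetite.
One perfect cleavage direction: leaves Graphite.
Metallic luster: no further eliminations.
Only Graphite satisfies all observations.

Graphite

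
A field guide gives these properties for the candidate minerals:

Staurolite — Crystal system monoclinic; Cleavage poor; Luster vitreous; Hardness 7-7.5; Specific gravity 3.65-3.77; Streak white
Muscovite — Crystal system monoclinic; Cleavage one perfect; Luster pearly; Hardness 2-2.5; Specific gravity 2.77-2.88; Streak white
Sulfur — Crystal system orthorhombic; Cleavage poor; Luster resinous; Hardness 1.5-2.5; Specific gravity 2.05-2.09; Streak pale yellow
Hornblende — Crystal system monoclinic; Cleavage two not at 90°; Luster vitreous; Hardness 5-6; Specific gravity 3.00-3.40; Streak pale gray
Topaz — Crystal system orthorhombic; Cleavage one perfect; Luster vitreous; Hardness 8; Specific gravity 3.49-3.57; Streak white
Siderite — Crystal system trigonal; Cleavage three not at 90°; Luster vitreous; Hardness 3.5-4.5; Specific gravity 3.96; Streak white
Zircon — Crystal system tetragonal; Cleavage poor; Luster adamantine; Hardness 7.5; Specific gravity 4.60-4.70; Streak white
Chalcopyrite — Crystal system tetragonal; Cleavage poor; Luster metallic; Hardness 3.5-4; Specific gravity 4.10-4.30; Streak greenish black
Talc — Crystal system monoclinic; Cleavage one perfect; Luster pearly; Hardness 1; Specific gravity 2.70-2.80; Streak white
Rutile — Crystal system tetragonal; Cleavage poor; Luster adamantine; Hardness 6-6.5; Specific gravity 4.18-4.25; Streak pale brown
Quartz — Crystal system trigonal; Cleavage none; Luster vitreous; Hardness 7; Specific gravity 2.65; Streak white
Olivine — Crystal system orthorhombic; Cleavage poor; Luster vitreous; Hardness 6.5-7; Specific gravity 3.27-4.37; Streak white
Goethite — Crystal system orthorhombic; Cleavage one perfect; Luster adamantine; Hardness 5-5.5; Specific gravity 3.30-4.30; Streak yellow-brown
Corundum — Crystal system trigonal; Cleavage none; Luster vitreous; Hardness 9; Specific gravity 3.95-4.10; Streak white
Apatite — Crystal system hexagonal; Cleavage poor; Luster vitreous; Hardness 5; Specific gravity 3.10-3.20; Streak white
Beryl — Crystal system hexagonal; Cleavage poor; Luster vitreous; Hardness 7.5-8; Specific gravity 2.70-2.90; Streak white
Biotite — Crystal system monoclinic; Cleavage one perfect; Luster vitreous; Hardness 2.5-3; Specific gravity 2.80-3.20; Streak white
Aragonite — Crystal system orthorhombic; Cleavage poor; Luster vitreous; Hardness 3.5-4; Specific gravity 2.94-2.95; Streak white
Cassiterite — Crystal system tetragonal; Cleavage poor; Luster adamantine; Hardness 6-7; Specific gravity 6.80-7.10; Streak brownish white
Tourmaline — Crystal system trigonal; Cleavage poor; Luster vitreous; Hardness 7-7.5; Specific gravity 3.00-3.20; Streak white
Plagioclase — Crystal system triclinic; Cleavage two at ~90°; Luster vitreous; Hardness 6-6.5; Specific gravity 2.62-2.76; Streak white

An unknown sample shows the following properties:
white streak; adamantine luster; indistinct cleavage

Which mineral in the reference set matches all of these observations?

White streak excludes Sulfur, Hornblende, Chalcopyrite, Rutile, Goethite, Cassiterite.
Adamantine luster: only Zircon remains.
Indistinct cleavage: consistent with all remaining minerals.
Only Zircon satisfies all observations.

Zircon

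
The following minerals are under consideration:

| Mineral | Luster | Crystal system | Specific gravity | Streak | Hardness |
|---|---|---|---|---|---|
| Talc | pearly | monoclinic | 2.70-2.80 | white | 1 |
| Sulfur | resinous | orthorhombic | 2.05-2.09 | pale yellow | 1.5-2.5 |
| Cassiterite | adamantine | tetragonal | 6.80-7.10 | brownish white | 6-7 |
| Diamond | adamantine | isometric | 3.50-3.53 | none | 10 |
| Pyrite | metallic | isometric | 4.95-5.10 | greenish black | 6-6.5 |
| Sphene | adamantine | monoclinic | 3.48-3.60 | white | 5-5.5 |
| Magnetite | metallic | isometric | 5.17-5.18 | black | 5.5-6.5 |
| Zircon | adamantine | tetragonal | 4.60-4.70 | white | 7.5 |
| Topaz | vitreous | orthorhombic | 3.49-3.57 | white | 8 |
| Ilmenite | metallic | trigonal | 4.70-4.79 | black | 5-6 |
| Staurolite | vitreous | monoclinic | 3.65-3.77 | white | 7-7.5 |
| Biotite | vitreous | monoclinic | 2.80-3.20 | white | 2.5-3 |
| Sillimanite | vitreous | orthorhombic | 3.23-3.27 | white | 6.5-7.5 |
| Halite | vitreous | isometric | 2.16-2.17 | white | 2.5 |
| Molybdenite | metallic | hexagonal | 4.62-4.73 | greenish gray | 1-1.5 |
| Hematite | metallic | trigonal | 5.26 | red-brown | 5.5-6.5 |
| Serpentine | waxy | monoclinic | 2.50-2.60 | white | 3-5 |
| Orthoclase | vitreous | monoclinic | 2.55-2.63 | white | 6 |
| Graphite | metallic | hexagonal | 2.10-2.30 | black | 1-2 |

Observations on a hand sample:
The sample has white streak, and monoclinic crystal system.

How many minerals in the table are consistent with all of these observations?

6

White streak: narrows the field to Talc, Sphene, Zircon, Topaz, Staurolite, Biotite, Sillimanite, Halite, Serpentine, Orthoclase.
Monoclinic crystal system excludes Zircon, Topaz, Sillimanite, Halite.
The minerals that satisfy all observations are Biotite, Orthoclase, Serpentine, Sphene, Staurolite, Talc.
That is 6 minerals.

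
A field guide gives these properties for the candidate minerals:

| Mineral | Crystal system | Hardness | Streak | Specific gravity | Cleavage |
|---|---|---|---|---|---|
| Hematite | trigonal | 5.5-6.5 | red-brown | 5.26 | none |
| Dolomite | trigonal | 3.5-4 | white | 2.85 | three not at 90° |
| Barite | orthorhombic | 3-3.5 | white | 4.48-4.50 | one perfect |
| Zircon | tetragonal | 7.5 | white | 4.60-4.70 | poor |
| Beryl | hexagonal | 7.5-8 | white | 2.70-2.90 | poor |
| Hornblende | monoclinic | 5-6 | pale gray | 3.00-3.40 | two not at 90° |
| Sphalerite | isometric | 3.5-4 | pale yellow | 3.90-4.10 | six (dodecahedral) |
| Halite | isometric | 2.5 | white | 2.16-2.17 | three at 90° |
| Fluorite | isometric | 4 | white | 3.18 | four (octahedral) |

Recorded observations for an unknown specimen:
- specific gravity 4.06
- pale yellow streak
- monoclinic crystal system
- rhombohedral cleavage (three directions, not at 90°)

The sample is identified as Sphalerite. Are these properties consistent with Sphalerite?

Specific gravity 4.06 — matches Sphalerite (SG 3.90-4.10).
Pale yellow streak — matches Sphalerite (pale yellow streak).
Monoclinic crystal system — Sphalerite has isometric system; inconsistent.
Rhombohedral cleavage (three directions, not at 90°) — Sphalerite has cleavage six (dodecahedral); inconsistent.
2 of the observed properties are inconsistent with Sphalerite.

Inconsistent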